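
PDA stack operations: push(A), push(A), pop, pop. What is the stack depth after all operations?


Tracing stack operations:
  push(A) -> stack = [A], depth=1
  push(A) -> stack = [A,A], depth=2
  pop -> removed A, stack = [A], depth=1
  pop -> removed A, stack = [], depth=0
Final depth = 0

0


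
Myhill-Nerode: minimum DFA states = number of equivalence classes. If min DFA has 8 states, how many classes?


Myhill-Nerode theorem:
Number of equivalence classes = number of states in minimal DFA
Minimal DFA states = 8
Therefore equivalence classes = 8

8


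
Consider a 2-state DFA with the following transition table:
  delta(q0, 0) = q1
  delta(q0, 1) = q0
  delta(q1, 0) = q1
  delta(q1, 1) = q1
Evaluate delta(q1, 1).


Looking up transition function:
delta(q1, 1) in the table
Row: q1, Column: 1
Result: q1

q1


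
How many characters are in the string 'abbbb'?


String: 'abbbb'
Counting characters:
  'a' appears 1 time(s)
  'b' appears 4 time(s)
Total length = 1 + 4 = 5

5


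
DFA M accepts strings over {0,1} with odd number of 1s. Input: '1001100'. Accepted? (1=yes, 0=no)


DFA has 2 states: q_even (start, accept=no) and q_odd
Processing string '1001100' character by character:
  Position 0: read '1', 1-count=1 -> q_odd
  Position 1: read '0', 1-count=1 -> q_odd (no change)
  Position 2: read '0', 1-count=1 -> q_odd (no change)
  Position 3: read '1', 1-count=2 -> q_even
  Position 4: read '1', 1-count=3 -> q_odd
  Position 5: read '0', 1-count=3 -> q_odd (no change)
  Position 6: read '0', 1-count=3 -> q_odd (no change)
Final state: q_odd, total 1s = 3 (odd); the DFA requires an odd count -> accept

1


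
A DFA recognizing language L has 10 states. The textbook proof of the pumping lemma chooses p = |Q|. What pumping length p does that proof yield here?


Pumping lemma for regular languages (standard proof):
Take p = |Q|, the number of DFA states.
Any string of length >= |Q| passes through |Q|+1 states while reading its first |Q| symbols,
so by pigeonhole some state repeats, giving the loop that can be pumped.
Here |Q| = 10
Therefore the proof uses p = 10

10


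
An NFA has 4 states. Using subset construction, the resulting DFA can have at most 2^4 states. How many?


NFA has 4 states
Subset construction: each DFA state = subset of NFA states
Maximum subsets = 2^4
2^4 = 16

16


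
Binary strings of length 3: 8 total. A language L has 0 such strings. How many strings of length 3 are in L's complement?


Alphabet: {0,1}
String length: 3
Total strings of length 3 = 2^3 = 8
Strings in L = 0
Complement = total - |L|
= 8 - 0
= 8

8


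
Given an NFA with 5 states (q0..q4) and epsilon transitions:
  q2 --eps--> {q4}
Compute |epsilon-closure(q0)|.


Starting from q0
Initialize closure = {q0}
q0 has no outgoing epsilon transitions -> nothing to add
Final closure: {q0}
Size = 1

1


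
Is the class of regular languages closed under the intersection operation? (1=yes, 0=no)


Regular languages are closed under:
- Union (DFA product construction)
- Intersection (DFA product construction)
- Complement (swap accept/reject states)
- Concatenation (NFA construction)
- Kleene star (NFA construction)
intersection is in this list
Therefore: closed

1


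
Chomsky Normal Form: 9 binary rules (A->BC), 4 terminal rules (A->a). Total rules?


CNF allows two rule forms:
  A -> BC (binary): 9 rules
  A -> a (terminal): 4 rules
Total = 9 + 4 = 13

13


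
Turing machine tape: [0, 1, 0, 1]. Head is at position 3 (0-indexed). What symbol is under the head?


Tape: [0, 1, 0, 1]
Positions: 0 1 2 3
Values:    0 1 0 1
Head at position 3
tape[3] = 1

1


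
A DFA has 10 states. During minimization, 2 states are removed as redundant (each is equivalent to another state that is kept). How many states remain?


Original DFA: 10 states
Redundant states removed: 2
Minimized states = original - removed
= 10 - 2
= 8

8


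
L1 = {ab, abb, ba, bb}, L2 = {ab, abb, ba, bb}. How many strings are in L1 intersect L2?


L1 = {ab, abb, ba, bb}
L2 = {ab, abb, ba, bb}
Checking each string in L1 against L2:
  'ab': in L2? Yes
  'abb': in L2? Yes
  'ba': in L2? Yes
  'bb': in L2? Yes
Intersection = {ab, abb, ba, bb}
|L1 ∩ L2| = 4

4


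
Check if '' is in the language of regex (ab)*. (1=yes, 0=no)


Pattern: (ab)*
String: ''
Pattern requires: zero or more repetitions of 'ab'
Pairs: []
All pairs are 'ab'? Yes
Result: 1

1


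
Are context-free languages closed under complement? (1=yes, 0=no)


CFL closure properties:
  Closed under: union, concatenation, Kleene star
  NOT closed under: intersection, complement
Operation 'complement' is in not-closed list -> No (not closed)

0


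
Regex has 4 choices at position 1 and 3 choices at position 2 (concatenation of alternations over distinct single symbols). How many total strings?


First group: 4 alternatives
Second group: 3 alternatives
Concatenation: each choice from group 1 pairs with each from group 2
Total = 4 x 3 = 12

12


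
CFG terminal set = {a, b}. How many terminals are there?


Terminal symbols: a, b
Counting each: a (#1), b (#2)
Total = 2

2


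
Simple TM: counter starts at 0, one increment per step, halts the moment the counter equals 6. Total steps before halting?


Counter starts at 0. Counting sequence:
  Step 1: counter = 1
  Step 2: counter = 2
  Step 3: counter = 3
  Step 4: counter = 4
  Step 5: counter = 5
  Step 6: counter = 6
Counter reached 6 -> halt
Total steps = 6

6


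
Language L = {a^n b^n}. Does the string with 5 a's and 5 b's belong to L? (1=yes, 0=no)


Language requires equal numbers of a's and b's
PDA pushes for each 'a', pops for each 'b'
Number of a's = 5
Number of b's = 5
5 == 5 -> Accept

1


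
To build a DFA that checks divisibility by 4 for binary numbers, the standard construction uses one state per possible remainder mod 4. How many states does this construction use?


Divisibility by 4 is tracked via the remainder mod 4: 0, 1, ..., 3
The construction assigns one state to each remainder
Number of remainders = 4

4


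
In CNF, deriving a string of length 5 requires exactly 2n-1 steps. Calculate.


Chomsky Normal Form derivation:
String length n = 5
Each step either:
  - Splits a nonterminal into two (n-1 such steps)
  - Converts a nonterminal to terminal (n such steps)
Total = (n-1) + n = 2n - 1
= 2(5) - 1
= 10 - 1
= 9

9


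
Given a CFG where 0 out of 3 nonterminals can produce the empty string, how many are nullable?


Nonterminals: {S, A, B}
A nonterminal is nullable if it can derive epsilon
Counting nullable nonterminals: 0
Total nullable = 0

0


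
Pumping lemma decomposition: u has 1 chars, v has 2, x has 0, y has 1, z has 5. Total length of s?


|s| = |u| + |v| + |x| + |y| + |z|
= 1 + 2 + 0 + 1 + 5
= 3 + 0 + 6
= 3 + 6
= 9

9


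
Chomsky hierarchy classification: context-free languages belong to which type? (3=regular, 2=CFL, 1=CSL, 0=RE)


Chomsky hierarchy levels:
  Type 3: Regular (DFA/NFA/regex)
  Type 2: Context-free (PDA)
  Type 1: Context-sensitive
  Type 0: Recursively enumerable (TM)
'context-free' corresponds to Type 2

2


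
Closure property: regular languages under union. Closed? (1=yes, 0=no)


Regular languages are closed under:
- Union (DFA product construction)
- Intersection (DFA product construction)
- Complement (swap accept/reject states)
- Concatenation (NFA construction)
- Kleene star (NFA construction)
union is in this list
Therefore: closed

1


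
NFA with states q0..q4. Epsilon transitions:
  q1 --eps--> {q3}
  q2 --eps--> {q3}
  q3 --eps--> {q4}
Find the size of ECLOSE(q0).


Starting from q0
Initialize closure = {q0}
q0 has no outgoing epsilon transitions -> nothing to add
Final closure: {q0}
Size = 1

1


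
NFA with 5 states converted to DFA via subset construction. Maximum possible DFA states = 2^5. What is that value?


NFA has 5 states
Subset construction: each DFA state = subset of NFA states
Maximum subsets = 2^5
2^5 = 32

32


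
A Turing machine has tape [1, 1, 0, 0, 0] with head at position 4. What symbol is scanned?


Tape: [1, 1, 0, 0, 0]
Positions: 0 1 2 3 4
Values:    1 1 0 0 0
Head at position 4
tape[4] = 0

0


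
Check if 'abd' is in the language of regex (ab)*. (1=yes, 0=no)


Pattern: (ab)*
String: 'abd'
Pattern requires: zero or more repetitions of 'ab'
Length 3 is odd -> cannot be (ab)* -> no match
Result: 0

0


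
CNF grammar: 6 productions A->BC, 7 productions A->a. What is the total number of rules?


CNF allows two rule forms:
  A -> BC (binary): 6 rules
  A -> a (terminal): 7 rules
Total = 6 + 7 = 13

13


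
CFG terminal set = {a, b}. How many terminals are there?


Terminal symbols: a, b
Counting each: a (#1), b (#2)
Total = 2

2


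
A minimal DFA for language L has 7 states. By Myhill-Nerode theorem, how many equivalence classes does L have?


Myhill-Nerode theorem:
Number of equivalence classes = number of states in minimal DFA
Minimal DFA states = 7
Therefore equivalence classes = 7

7


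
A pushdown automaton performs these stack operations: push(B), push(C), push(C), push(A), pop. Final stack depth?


Tracing stack operations:
  push(B) -> stack = [B], depth=1
  push(C) -> stack = [B,C], depth=2
  push(C) -> stack = [B,C,C], depth=3
  push(A) -> stack = [B,C,C,A], depth=4
  pop -> removed A, stack = [B,C,C], depth=3
Final depth = 3

3


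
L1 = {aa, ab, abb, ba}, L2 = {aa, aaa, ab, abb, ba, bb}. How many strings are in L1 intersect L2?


L1 = {aa, ab, abb, ba}
L2 = {aa, aaa, ab, abb, ba, bb}
Checking each string in L1 against L2:
  'aa': in L2? Yes
  'ab': in L2? Yes
  'abb': in L2? Yes
  'ba': in L2? Yes
Intersection = {aa, ab, abb, ba}
|L1 ∩ L2| = 4

4


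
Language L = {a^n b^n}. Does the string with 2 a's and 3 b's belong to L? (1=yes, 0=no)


Language requires equal numbers of a's and b's
PDA pushes for each 'a', pops for each 'b'
Number of a's = 2
Number of b's = 3
2 != 3 -> Reject

0


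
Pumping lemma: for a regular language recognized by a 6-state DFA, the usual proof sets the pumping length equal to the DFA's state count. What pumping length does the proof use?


Pumping lemma for regular languages (standard proof):
Take p = |Q|, the number of DFA states.
Any string of length >= |Q| passes through |Q|+1 states while reading its first |Q| symbols,
so by pigeonhole some state repeats, giving the loop that can be pumped.
Here |Q| = 6
Therefore the proof uses p = 6

6


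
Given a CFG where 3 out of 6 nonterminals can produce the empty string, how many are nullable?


Nonterminals: {S, A, B, C, D, E}
A nonterminal is nullable if it can derive epsilon
Counting nullable nonterminals: 3
Total nullable = 3

3


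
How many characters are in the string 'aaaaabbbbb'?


String: 'aaaaabbbbb'
Counting characters:
  'a' appears 5 time(s)
  'b' appears 5 time(s)
Total length = 5 + 5 = 10

10


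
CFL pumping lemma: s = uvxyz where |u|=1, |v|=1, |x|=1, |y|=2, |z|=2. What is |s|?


|s| = |u| + |v| + |x| + |y| + |z|
= 1 + 1 + 1 + 2 + 2
= 2 + 1 + 4
= 3 + 4
= 7

7


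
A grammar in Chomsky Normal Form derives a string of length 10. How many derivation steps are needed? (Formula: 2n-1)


Chomsky Normal Form derivation:
String length n = 10
Each step either:
  - Splits a nonterminal into two (n-1 such steps)
  - Converts a nonterminal to terminal (n such steps)
Total = (n-1) + n = 2n - 1
= 2(10) - 1
= 20 - 1
= 19

19


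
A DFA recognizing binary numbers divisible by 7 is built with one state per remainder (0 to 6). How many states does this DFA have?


Divisibility by 7 is tracked via the remainder mod 7: 0, 1, ..., 6
The construction assigns one state to each remainder
Number of remainders = 7

7


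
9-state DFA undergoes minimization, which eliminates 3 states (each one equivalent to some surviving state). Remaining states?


Original DFA: 9 states
Redundant states removed: 3
Minimized states = original - removed
= 9 - 3
= 6

6


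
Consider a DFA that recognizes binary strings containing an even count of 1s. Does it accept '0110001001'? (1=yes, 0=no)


DFA has 2 states: q_even (start, accept=yes) and q_odd
Processing string '0110001001' character by character:
  Position 0: read '0', 1-count=0 -> q_even (no change)
  Position 1: read '1', 1-count=1 -> q_odd
  Position 2: read '1', 1-count=2 -> q_even
  Position 3: read '0', 1-count=2 -> q_even (no change)
  Position 4: read '0', 1-count=2 -> q_even (no change)
  Position 5: read '0', 1-count=2 -> q_even (no change)
  Position 6: read '1', 1-count=3 -> q_odd
  Position 7: read '0', 1-count=3 -> q_odd (no change)
  Position 8: read '0', 1-count=3 -> q_odd (no change)
  Position 9: read '1', 1-count=4 -> q_even
Final state: q_even, total 1s = 4 (even); the DFA requires an even count -> accept

1


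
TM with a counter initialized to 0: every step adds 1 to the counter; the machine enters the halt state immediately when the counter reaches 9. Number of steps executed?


Counter starts at 0. Counting sequence:
  Step 1: counter = 1
  Step 2: counter = 2
  Step 3: counter = 3
  Step 4: counter = 4
  Step 5: counter = 5
  Step 6: counter = 6
  ...
  Step 9: counter = 9
Counter reached 9 -> halt
Total steps = 9

9


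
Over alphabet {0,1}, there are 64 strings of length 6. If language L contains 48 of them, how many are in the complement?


Alphabet: {0,1}
String length: 6
Total strings of length 6 = 2^6 = 64
Strings in L = 48
Complement = total - |L|
= 64 - 48
= 16

16


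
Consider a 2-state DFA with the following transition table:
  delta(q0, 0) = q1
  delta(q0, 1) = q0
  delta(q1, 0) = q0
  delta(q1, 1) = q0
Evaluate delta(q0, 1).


Looking up transition function:
delta(q0, 1) in the table
Row: q0, Column: 1
Result: q0

q0


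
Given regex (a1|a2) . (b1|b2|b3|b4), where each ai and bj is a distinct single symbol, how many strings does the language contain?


First group: 2 alternatives
Second group: 4 alternatives
Concatenation: each choice from group 1 pairs with each from group 2
Total = 2 x 4 = 8

8


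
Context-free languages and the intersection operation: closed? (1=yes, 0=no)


CFL closure properties:
  Closed under: union, concatenation, Kleene star
  NOT closed under: intersection, complement
Operation 'intersection' is in not-closed list -> No (not closed)

0


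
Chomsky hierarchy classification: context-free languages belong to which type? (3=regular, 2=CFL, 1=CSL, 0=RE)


Chomsky hierarchy levels:
  Type 3: Regular (DFA/NFA/regex)
  Type 2: Context-free (PDA)
  Type 1: Context-sensitive
  Type 0: Recursively enumerable (TM)
'context-free' corresponds to Type 2

2


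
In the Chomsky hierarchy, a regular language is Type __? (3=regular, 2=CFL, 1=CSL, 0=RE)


Chomsky hierarchy levels:
  Type 3: Regular (DFA/NFA/regex)
  Type 2: Context-free (PDA)
  Type 1: Context-sensitive
  Type 0: Recursively enumerable (TM)
'regular' corresponds to Type 3

3


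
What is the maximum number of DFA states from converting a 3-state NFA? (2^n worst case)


NFA has 3 states
Subset construction: each DFA state = subset of NFA states
Maximum subsets = 2^3
2^3 = 8

8


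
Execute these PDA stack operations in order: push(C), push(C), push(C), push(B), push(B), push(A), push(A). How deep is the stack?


Tracing stack operations:
  push(C) -> stack = [C], depth=1
  push(C) -> stack = [C,C], depth=2
  push(C) -> stack = [C,C,C], depth=3
  push(B) -> stack = [C,C,C,B], depth=4
  push(B) -> stack = [C,C,C,B,B], depth=5
  push(A) -> stack = [C,C,C,B,B,A], depth=6
  push(A) -> stack = [C,C,C,B,B,A,A], depth=7
Final depth = 7

7


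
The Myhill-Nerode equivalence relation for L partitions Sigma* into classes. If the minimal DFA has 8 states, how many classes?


Myhill-Nerode theorem:
Number of equivalence classes = number of states in minimal DFA
Minimal DFA states = 8
Therefore equivalence classes = 8

8


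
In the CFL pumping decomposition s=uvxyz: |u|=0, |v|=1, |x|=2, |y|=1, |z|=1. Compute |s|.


|s| = |u| + |v| + |x| + |y| + |z|
= 0 + 1 + 2 + 1 + 1
= 1 + 2 + 2
= 3 + 2
= 5

5


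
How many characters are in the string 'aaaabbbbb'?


String: 'aaaabbbbb'
Counting characters:
  'a' appears 4 time(s)
  'b' appears 5 time(s)
Total length = 4 + 5 = 9

9


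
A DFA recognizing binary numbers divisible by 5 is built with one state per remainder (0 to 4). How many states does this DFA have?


Divisibility by 5 is tracked via the remainder mod 5: 0, 1, ..., 4
The construction assigns one state to each remainder
Number of remainders = 5

5


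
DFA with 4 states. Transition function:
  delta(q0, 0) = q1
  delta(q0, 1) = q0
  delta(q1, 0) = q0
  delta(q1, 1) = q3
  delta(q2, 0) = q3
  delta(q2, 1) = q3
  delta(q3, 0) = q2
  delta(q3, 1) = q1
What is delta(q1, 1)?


Looking up transition function:
delta(q1, 1) in the table
Row: q1, Column: 1
Result: q3

q3


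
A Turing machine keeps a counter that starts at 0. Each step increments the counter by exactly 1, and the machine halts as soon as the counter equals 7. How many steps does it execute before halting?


Counter starts at 0. Counting sequence:
  Step 1: counter = 1
  Step 2: counter = 2
  Step 3: counter = 3
  Step 4: counter = 4
  Step 5: counter = 5
  Step 6: counter = 6
  Step 7: counter = 7
Counter reached 7 -> halt
Total steps = 7

7


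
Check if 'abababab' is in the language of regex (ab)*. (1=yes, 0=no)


Pattern: (ab)*
String: 'abababab'
Pattern requires: zero or more repetitions of 'ab'
Pairs: ['ab', 'ab', 'ab', 'ab']
All pairs are 'ab'? Yes
Result: 1

1


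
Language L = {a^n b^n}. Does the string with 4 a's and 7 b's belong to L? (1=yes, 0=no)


Language requires equal numbers of a's and b's
PDA pushes for each 'a', pops for each 'b'
Number of a's = 4
Number of b's = 7
4 != 7 -> Reject

0


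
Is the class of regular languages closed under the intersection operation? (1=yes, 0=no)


Regular languages are closed under:
- Union (DFA product construction)
- Intersection (DFA product construction)
- Complement (swap accept/reject states)
- Concatenation (NFA construction)
- Kleene star (NFA construction)
intersection is in this list
Therefore: closed

1


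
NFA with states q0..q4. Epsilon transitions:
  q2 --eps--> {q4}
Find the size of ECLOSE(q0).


Starting from q0
Initialize closure = {q0}
q0 has no outgoing epsilon transitions -> nothing to add
Final closure: {q0}
Size = 1

1


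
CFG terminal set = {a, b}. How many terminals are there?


Terminal symbols: a, b
Counting each: a (#1), b (#2)
Total = 2

2


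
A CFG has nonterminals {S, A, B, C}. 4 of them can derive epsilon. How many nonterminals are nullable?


Nonterminals: {S, A, B, C}
A nonterminal is nullable if it can derive epsilon
Counting nullable nonterminals: 4
Total nullable = 4

4


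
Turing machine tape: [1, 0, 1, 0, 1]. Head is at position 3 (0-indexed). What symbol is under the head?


Tape: [1, 0, 1, 0, 1]
Positions: 0 1 2 3 4
Values:    1 0 1 0 1
Head at position 3
tape[3] = 0

0


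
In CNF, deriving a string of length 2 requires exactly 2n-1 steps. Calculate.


Chomsky Normal Form derivation:
String length n = 2
Each step either:
  - Splits a nonterminal into two (n-1 such steps)
  - Converts a nonterminal to terminal (n such steps)
Total = (n-1) + n = 2n - 1
= 2(2) - 1
= 4 - 1
= 3

3


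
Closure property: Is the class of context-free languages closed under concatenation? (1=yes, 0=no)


CFL closure properties:
  Closed under: union, concatenation, Kleene star
  NOT closed under: intersection, complement
Operation 'concatenation' is in closed list -> Yes (closed)

1


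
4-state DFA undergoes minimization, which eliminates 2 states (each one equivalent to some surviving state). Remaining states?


Original DFA: 4 states
Redundant states removed: 2
Minimized states = original - removed
= 4 - 2
= 2

2


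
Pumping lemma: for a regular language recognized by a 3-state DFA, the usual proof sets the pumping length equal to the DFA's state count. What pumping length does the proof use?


Pumping lemma for regular languages (standard proof):
Take p = |Q|, the number of DFA states.
Any string of length >= |Q| passes through |Q|+1 states while reading its first |Q| symbols,
so by pigeonhole some state repeats, giving the loop that can be pumped.
Here |Q| = 3
Therefore the proof uses p = 3

3


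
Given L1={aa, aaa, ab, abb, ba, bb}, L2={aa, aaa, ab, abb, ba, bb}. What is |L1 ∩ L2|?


L1 = {aa, aaa, ab, abb, ba, bb}
L2 = {aa, aaa, ab, abb, ba, bb}
Checking each string in L1 against L2:
  'aa': in L2? Yes
  'aaa': in L2? Yes
  'ab': in L2? Yes
  'abb': in L2? Yes
  'ba': in L2? Yes
  'bb': in L2? Yes
Intersection = {aa, aaa, ab, abb, ba, bb}
|L1 ∩ L2| = 6

6


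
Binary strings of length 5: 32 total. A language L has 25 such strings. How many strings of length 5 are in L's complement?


Alphabet: {0,1}
String length: 5
Total strings of length 5 = 2^5 = 32
Strings in L = 25
Complement = total - |L|
= 32 - 25
= 7

7


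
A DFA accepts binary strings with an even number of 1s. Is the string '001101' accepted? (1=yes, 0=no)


DFA has 2 states: q_even (start, accept=yes) and q_odd
Processing string '001101' character by character:
  Position 0: read '0', 1-count=0 -> q_even (no change)
  Position 1: read '0', 1-count=0 -> q_even (no change)
  Position 2: read '1', 1-count=1 -> q_odd
  Position 3: read '1', 1-count=2 -> q_even
  Position 4: read '0', 1-count=2 -> q_even (no change)
  Position 5: read '1', 1-count=3 -> q_odd
Final state: q_odd, total 1s = 3 (odd); the DFA requires an even count -> reject

0


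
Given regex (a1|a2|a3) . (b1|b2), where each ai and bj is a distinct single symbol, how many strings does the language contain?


First group: 3 alternatives
Second group: 2 alternatives
Concatenation: each choice from group 1 pairs with each from group 2
Total = 3 x 2 = 6

6


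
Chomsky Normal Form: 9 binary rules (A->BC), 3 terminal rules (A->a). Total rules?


CNF allows two rule forms:
  A -> BC (binary): 9 rules
  A -> a (terminal): 3 rules
Total = 9 + 3 = 12

12


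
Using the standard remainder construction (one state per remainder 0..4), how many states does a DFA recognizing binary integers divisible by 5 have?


Divisibility by 5 is tracked via the remainder mod 5: 0, 1, ..., 4
The construction assigns one state to each remainder
Number of remainders = 5

5


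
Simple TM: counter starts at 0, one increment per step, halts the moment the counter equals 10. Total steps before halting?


Counter starts at 0. Counting sequence:
  Step 1: counter = 1
  Step 2: counter = 2
  Step 3: counter = 3
  Step 4: counter = 4
  Step 5: counter = 5
  Step 6: counter = 6
  ...
  Step 10: counter = 10
Counter reached 10 -> halt
Total steps = 10

10


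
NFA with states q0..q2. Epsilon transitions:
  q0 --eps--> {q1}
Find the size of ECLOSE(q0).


Starting from q0
Initialize closure = {q0}
Follow epsilon from q0 -> add q1
Final closure: {q0, q1}
Size = 2

2


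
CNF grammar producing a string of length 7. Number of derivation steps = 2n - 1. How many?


Chomsky Normal Form derivation:
String length n = 7
Each step either:
  - Splits a nonterminal into two (n-1 such steps)
  - Converts a nonterminal to terminal (n such steps)
Total = (n-1) + n = 2n - 1
= 2(7) - 1
= 14 - 1
= 13

13


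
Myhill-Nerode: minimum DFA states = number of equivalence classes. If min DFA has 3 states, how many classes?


Myhill-Nerode theorem:
Number of equivalence classes = number of states in minimal DFA
Minimal DFA states = 3
Therefore equivalence classes = 3

3


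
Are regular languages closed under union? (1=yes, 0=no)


Regular languages are closed under:
- Union (DFA product construction)
- Intersection (DFA product construction)
- Complement (swap accept/reject states)
- Concatenation (NFA construction)
- Kleene star (NFA construction)
union is in this list
Therefore: closed

1


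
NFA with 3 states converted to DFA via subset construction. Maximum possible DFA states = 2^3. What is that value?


NFA has 3 states
Subset construction: each DFA state = subset of NFA states
Maximum subsets = 2^3
2^3 = 8

8


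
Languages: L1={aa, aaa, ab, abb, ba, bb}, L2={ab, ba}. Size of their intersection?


L1 = {aa, aaa, ab, abb, ba, bb}
L2 = {ab, ba}
Checking each string in L1 against L2:
  'aa': in L2? No
  'aaa': in L2? No
  'ab': in L2? Yes
  'abb': in L2? No
  'ba': in L2? Yes
  'bb': in L2? No
Intersection = {ab, ba}
|L1 ∩ L2| = 2

2


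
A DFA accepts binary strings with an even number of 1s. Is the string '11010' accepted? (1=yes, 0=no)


DFA has 2 states: q_even (start, accept=yes) and q_odd
Processing string '11010' character by character:
  Position 0: read '1', 1-count=1 -> q_odd
  Position 1: read '1', 1-count=2 -> q_even
  Position 2: read '0', 1-count=2 -> q_even (no change)
  Position 3: read '1', 1-count=3 -> q_odd
  Position 4: read '0', 1-count=3 -> q_odd (no change)
Final state: q_odd, total 1s = 3 (odd); the DFA requires an even count -> reject

0


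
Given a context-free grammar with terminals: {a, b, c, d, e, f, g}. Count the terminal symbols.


Terminal symbols: a, b, c, d, e, f, g
Counting each: a (#1), b (#2), c (#3), d (#4), e (#5), f (#6), g (#7)
Total = 7

7


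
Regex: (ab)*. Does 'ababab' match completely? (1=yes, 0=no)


Pattern: (ab)*
String: 'ababab'
Pattern requires: zero or more repetitions of 'ab'
Pairs: ['ab', 'ab', 'ab']
All pairs are 'ab'? Yes
Result: 1

1


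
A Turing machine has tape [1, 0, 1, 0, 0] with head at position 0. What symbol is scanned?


Tape: [1, 0, 1, 0, 0]
Positions: 0 1 2 3 4
Values:    1 0 1 0 0
Head at position 0
tape[0] = 1

1


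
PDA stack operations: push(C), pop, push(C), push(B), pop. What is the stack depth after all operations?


Tracing stack operations:
  push(C) -> stack = [C], depth=1
  pop -> removed C, stack = [], depth=0
  push(C) -> stack = [C], depth=1
  push(B) -> stack = [C,B], depth=2
  pop -> removed B, stack = [C], depth=1
Final depth = 1

1


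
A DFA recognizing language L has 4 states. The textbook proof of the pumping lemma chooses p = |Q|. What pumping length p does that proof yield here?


Pumping lemma for regular languages (standard proof):
Take p = |Q|, the number of DFA states.
Any string of length >= |Q| passes through |Q|+1 states while reading its first |Q| symbols,
so by pigeonhole some state repeats, giving the loop that can be pumped.
Here |Q| = 4
Therefore the proof uses p = 4

4


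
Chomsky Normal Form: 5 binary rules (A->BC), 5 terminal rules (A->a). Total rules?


CNF allows two rule forms:
  A -> BC (binary): 5 rules
  A -> a (terminal): 5 rules
Total = 5 + 5 = 10

10


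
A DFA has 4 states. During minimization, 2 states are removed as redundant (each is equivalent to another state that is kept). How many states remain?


Original DFA: 4 states
Redundant states removed: 2
Minimized states = original - removed
= 4 - 2
= 2

2


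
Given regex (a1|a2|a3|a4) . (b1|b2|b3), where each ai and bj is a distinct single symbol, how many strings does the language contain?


First group: 4 alternatives
Second group: 3 alternatives
Concatenation: each choice from group 1 pairs with each from group 2
Total = 4 x 3 = 12

12


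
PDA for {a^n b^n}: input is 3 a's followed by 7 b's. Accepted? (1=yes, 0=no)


Language requires equal numbers of a's and b's
PDA pushes for each 'a', pops for each 'b'
Number of a's = 3
Number of b's = 7
3 != 7 -> Reject

0


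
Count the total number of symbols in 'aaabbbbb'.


String: 'aaabbbbb'
Counting characters:
  'a' appears 3 time(s)
  'b' appears 5 time(s)
Total length = 3 + 5 = 8

8


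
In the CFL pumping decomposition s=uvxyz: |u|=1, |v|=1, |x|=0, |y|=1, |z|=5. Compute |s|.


|s| = |u| + |v| + |x| + |y| + |z|
= 1 + 1 + 0 + 1 + 5
= 2 + 0 + 6
= 2 + 6
= 8

8


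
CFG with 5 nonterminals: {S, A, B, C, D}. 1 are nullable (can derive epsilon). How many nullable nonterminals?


Nonterminals: {S, A, B, C, D}
A nonterminal is nullable if it can derive epsilon
Counting nullable nonterminals: 1
Total nullable = 1

1


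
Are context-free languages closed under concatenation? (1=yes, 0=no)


CFL closure properties:
  Closed under: union, concatenation, Kleene star
  NOT closed under: intersection, complement
Operation 'concatenation' is in closed list -> Yes (closed)

1


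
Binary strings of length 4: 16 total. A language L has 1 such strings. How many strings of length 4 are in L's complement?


Alphabet: {0,1}
String length: 4
Total strings of length 4 = 2^4 = 16
Strings in L = 1
Complement = total - |L|
= 16 - 1
= 15

15


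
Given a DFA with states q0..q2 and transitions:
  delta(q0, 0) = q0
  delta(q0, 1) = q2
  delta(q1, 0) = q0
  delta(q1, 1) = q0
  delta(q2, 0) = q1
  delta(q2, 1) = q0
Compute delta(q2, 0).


Looking up transition function:
delta(q2, 0) in the table
Row: q2, Column: 0
Result: q1

q1


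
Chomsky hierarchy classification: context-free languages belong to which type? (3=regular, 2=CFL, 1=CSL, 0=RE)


Chomsky hierarchy levels:
  Type 3: Regular (DFA/NFA/regex)
  Type 2: Context-free (PDA)
  Type 1: Context-sensitive
  Type 0: Recursively enumerable (TM)
'context-free' corresponds to Type 2

2


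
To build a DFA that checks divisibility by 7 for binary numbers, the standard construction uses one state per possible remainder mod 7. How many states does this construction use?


Divisibility by 7 is tracked via the remainder mod 7: 0, 1, ..., 6
The construction assigns one state to each remainder
Number of remainders = 7

7


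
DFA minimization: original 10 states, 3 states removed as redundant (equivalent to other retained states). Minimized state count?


Original DFA: 10 states
Redundant states removed: 3
Minimized states = original - removed
= 10 - 3
= 7

7


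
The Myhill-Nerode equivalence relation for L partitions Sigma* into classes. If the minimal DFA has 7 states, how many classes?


Myhill-Nerode theorem:
Number of equivalence classes = number of states in minimal DFA
Minimal DFA states = 7
Therefore equivalence classes = 7

7


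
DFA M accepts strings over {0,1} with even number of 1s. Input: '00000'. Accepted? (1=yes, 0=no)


DFA has 2 states: q_even (start, accept=yes) and q_odd
Processing string '00000' character by character:
  Position 0: read '0', 1-count=0 -> q_even (no change)
  Position 1: read '0', 1-count=0 -> q_even (no change)
  Position 2: read '0', 1-count=0 -> q_even (no change)
  Position 3: read '0', 1-count=0 -> q_even (no change)
  Position 4: read '0', 1-count=0 -> q_even (no change)
Final state: q_even, total 1s = 0 (even); the DFA requires an even count -> accept

1


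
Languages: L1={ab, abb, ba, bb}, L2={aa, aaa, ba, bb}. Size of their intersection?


L1 = {ab, abb, ba, bb}
L2 = {aa, aaa, ba, bb}
Checking each string in L1 against L2:
  'ab': in L2? No
  'abb': in L2? No
  'ba': in L2? Yes
  'bb': in L2? Yes
Intersection = {ba, bb}
|L1 ∩ L2| = 2

2


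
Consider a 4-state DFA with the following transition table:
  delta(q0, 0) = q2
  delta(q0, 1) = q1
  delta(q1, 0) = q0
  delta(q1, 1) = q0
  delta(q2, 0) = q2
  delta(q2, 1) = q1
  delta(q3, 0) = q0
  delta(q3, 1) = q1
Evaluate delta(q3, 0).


Looking up transition function:
delta(q3, 0) in the table
Row: q3, Column: 0
Result: q0

q0


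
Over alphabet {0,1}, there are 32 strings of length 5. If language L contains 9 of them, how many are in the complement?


Alphabet: {0,1}
String length: 5
Total strings of length 5 = 2^5 = 32
Strings in L = 9
Complement = total - |L|
= 32 - 9
= 23

23


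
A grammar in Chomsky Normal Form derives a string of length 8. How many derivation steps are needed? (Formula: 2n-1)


Chomsky Normal Form derivation:
String length n = 8
Each step either:
  - Splits a nonterminal into two (n-1 such steps)
  - Converts a nonterminal to terminal (n such steps)
Total = (n-1) + n = 2n - 1
= 2(8) - 1
= 16 - 1
= 15

15


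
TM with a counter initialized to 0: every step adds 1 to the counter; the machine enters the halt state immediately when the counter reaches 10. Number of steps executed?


Counter starts at 0. Counting sequence:
  Step 1: counter = 1
  Step 2: counter = 2
  Step 3: counter = 3
  Step 4: counter = 4
  Step 5: counter = 5
  Step 6: counter = 6
  ...
  Step 10: counter = 10
Counter reached 10 -> halt
Total steps = 10

10


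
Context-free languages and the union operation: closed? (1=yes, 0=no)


CFL closure properties:
  Closed under: union, concatenation, Kleene star
  NOT closed under: intersection, complement
Operation 'union' is in closed list -> Yes (closed)

1


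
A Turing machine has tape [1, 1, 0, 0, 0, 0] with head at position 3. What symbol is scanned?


Tape: [1, 1, 0, 0, 0, 0]
Positions: 0 1 2 3 4 5
Values:    1 1 0 0 0 0
Head at position 3
tape[3] = 0

0


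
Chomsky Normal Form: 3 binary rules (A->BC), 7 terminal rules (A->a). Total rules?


CNF allows two rule forms:
  A -> BC (binary): 3 rules
  A -> a (terminal): 7 rules
Total = 3 + 7 = 10

10


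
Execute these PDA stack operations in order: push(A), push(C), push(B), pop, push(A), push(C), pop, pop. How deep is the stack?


Tracing stack operations:
  push(A) -> stack = [A], depth=1
  push(C) -> stack = [A,C], depth=2
  push(B) -> stack = [A,C,B], depth=3
  pop -> removed B, stack = [A,C], depth=2
  push(A) -> stack = [A,C,A], depth=3
  push(C) -> stack = [A,C,A,C], depth=4
  pop -> removed C, stack = [A,C,A], depth=3
  pop -> removed A, stack = [A,C], depth=2
Final depth = 2

2


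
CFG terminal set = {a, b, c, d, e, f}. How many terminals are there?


Terminal symbols: a, b, c, d, e, f
Counting each: a (#1), b (#2), c (#3), d (#4), e (#5), f (#6)
Total = 6

6


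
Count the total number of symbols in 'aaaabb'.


String: 'aaaabb'
Counting characters:
  'a' appears 4 time(s)
  'b' appears 2 time(s)
Total length = 4 + 2 = 6

6


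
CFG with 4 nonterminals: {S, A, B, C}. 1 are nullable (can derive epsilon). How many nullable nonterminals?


Nonterminals: {S, A, B, C}
A nonterminal is nullable if it can derive epsilon
Counting nullable nonterminals: 1
Total nullable = 1

1


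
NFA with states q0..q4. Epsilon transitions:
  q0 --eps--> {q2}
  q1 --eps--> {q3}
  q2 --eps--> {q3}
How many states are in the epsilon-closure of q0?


Starting from q0
Initialize closure = {q0}
Follow epsilon from q0 -> add q2
Follow epsilon from q2 -> add q3
Final closure: {q0, q2, q3}
Size = 3

3


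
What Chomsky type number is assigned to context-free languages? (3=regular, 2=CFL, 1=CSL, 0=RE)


Chomsky hierarchy levels:
  Type 3: Regular (DFA/NFA/regex)
  Type 2: Context-free (PDA)
  Type 1: Context-sensitive
  Type 0: Recursively enumerable (TM)
'context-free' corresponds to Type 2

2


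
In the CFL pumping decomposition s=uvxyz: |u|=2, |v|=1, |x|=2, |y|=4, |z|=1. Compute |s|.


|s| = |u| + |v| + |x| + |y| + |z|
= 2 + 1 + 2 + 4 + 1
= 3 + 2 + 5
= 5 + 5
= 10

10


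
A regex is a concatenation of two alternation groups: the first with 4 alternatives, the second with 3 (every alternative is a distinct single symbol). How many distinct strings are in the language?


First group: 4 alternatives
Second group: 3 alternatives
Concatenation: each choice from group 1 pairs with each from group 2
Total = 4 x 3 = 12

12


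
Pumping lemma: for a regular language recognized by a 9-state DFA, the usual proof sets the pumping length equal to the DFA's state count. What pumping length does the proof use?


Pumping lemma for regular languages (standard proof):
Take p = |Q|, the number of DFA states.
Any string of length >= |Q| passes through |Q|+1 states while reading its first |Q| symbols,
so by pigeonhole some state repeats, giving the loop that can be pumped.
Here |Q| = 9
Therefore the proof uses p = 9

9


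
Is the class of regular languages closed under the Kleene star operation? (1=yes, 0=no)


Regular languages are closed under:
- Union (DFA product construction)
- Intersection (DFA product construction)
- Complement (swap accept/reject states)
- Concatenation (NFA construction)
- Kleene star (NFA construction)
Kleene star is in this list
Therefore: closed

1


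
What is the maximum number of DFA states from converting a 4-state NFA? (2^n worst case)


NFA has 4 states
Subset construction: each DFA state = subset of NFA states
Maximum subsets = 2^4
2^4 = 16

16


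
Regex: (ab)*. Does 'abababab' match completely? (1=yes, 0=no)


Pattern: (ab)*
String: 'abababab'
Pattern requires: zero or more repetitions of 'ab'
Pairs: ['ab', 'ab', 'ab', 'ab']
All pairs are 'ab'? Yes
Result: 1

1


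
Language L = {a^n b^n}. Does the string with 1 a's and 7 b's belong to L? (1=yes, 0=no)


Language requires equal numbers of a's and b's
PDA pushes for each 'a', pops for each 'b'
Number of a's = 1
Number of b's = 7
1 != 7 -> Reject

0


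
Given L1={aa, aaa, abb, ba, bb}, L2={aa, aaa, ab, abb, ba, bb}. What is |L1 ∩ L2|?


L1 = {aa, aaa, abb, ba, bb}
L2 = {aa, aaa, ab, abb, ba, bb}
Checking each string in L1 against L2:
  'aa': in L2? Yes
  'aaa': in L2? Yes
  'abb': in L2? Yes
  'ba': in L2? Yes
  'bb': in L2? Yes
Intersection = {aa, aaa, abb, ba, bb}
|L1 ∩ L2| = 5

5


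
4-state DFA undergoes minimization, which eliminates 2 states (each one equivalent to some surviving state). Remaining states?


Original DFA: 4 states
Redundant states removed: 2
Minimized states = original - removed
= 4 - 2
= 2

2


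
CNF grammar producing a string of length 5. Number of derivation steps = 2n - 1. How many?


Chomsky Normal Form derivation:
String length n = 5
Each step either:
  - Splits a nonterminal into two (n-1 such steps)
  - Converts a nonterminal to terminal (n such steps)
Total = (n-1) + n = 2n - 1
= 2(5) - 1
= 10 - 1
= 9

9


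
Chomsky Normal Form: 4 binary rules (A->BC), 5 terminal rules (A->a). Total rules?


CNF allows two rule forms:
  A -> BC (binary): 4 rules
  A -> a (terminal): 5 rules
Total = 4 + 5 = 9

9


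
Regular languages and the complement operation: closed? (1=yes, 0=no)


Regular languages are closed under all standard operations:
- Union: Yes (product construction)
- Intersection: Yes (product construction)
- Complement: Yes (swap accept/reject)
- Concatenation: Yes (NFA construction)
Operation: complement -> Closed

1


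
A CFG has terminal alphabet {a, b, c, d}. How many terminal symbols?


Terminal symbols: a, b, c, d
Counting each: a (#1), b (#2), c (#3), d (#4)
Total = 4

4


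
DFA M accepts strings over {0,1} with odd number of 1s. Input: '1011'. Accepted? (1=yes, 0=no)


DFA has 2 states: q_even (start, accept=no) and q_odd
Processing string '1011' character by character:
  Position 0: read '1', 1-count=1 -> q_odd
  Position 1: read '0', 1-count=1 -> q_odd (no change)
  Position 2: read '1', 1-count=2 -> q_even
  Position 3: read '1', 1-count=3 -> q_odd
Final state: q_odd, total 1s = 3 (odd); the DFA requires an odd count -> accept

1


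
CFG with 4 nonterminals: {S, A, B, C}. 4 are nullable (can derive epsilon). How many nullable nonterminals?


Nonterminals: {S, A, B, C}
A nonterminal is nullable if it can derive epsilon
Counting nullable nonterminals: 4
Total nullable = 4

4


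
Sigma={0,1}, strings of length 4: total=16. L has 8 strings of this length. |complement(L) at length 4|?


Alphabet: {0,1}
String length: 4
Total strings of length 4 = 2^4 = 16
Strings in L = 8
Complement = total - |L|
= 16 - 8
= 8

8


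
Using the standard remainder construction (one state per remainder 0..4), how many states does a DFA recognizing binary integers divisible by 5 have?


Divisibility by 5 is tracked via the remainder mod 5: 0, 1, ..., 4
The construction assigns one state to each remainder
Number of remainders = 5

5
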